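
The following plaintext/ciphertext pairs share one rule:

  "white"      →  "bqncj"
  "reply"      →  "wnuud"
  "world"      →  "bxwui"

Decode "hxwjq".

coral

It's a Vigenère-style cipher with numeric key [5,9]: position i shifts by key[i mod 2].
Decoding hxwjq: h−5=c, x−9=o, w−5=r, j−9=a, q−5=l.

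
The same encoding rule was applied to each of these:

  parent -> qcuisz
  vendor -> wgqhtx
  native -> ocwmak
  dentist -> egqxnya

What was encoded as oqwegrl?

In parent: p→q is +1, a→c is +2, r→u is +3, e→i is +4 — the shift increases by 1 each position. Letter i (0-indexed) is shifted by i+1, so successive shifts are 1, 2, 3, ….
Reversing it on oqwegrl: o−1=n, q−2=o, w−3=t, e−4=a, g−5=b, r−6=l, l−7=e.

notable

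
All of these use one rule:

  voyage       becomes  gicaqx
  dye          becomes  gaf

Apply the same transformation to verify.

ahktgx

The output letters match the input read backwards, each shifted +2: voyage reversed is egayov. The word is reversed, then every letter is shifted forward by 2.
On verify: reverse → yfirev; then shift: y+2=a, f+2=h, i+2=k, r+2=t, e+2=g, v+2=x.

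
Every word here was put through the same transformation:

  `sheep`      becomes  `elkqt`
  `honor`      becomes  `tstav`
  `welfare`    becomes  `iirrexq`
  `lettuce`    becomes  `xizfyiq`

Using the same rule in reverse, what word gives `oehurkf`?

The shifts repeat in a cycle of length 3: positions 0,1,… shift by +12, +4, +6, then the pattern repeats.
Reversing it on oehurkf: o−12=c, e−4=a, h−6=b, u−12=i, r−4=n, k−6=e, f−12=t.

cabinet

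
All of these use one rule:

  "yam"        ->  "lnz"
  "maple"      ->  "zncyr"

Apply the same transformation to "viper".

Compare letters: y→l is +13, a→n is +13, m→z is +13 — a constant shift. It's a constant shift of +13 (ROT13).
Applying it to viper: v+13=i, i+13=v, p+13=c, e+13=r, r+13=e.

ivcre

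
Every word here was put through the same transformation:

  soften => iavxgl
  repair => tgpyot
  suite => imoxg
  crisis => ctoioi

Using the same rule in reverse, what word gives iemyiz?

squash

s(18)→i(8) and o(14)→a(0) fit y≡15x+24 (mod 26); the inverse of 15 mod 26 is 7. Treating letters as 0–25, the rule is x ↦ 15x + 24 (mod 26).
Decoding iemyiz: i(8)→7·(8−24)≡18=s; e(4)→7·(4−24)≡16=q; m(12)→7·(12−24)≡20=u; y(24)→7·(24−24)≡0=a; i(8)→7·(8−24)≡18=s; z(25)→7·(25−24)≡7=h (all mod 26).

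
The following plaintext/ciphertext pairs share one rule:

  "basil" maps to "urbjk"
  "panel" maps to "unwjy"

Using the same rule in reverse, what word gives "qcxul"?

The output letters match the input read backwards, each shifted +9: basil reversed is lisab. Two steps: reverse the string, then apply a Caesar shift of +9.
Reversing it on qcxul: shift back: q−9=h, c−9=t, x−9=o, u−9=l, l−9=c → htolc; then reverse → cloth.

cloth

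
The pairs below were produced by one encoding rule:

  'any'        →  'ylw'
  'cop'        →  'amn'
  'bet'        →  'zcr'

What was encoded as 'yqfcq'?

It's a constant shift of +24 (ROT24).
Undoing it on yqfcq: y−24=a, q−24=s, f−24=h, c−24=e, q−24=s.

ashes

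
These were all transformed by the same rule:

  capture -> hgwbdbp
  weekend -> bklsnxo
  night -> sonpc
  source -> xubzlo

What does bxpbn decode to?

In capture: c→h is +5, a→g is +6, p→w is +7, t→b is +8 — the shift increases by 1 each position. Letter i (0-indexed) is shifted by i+5, so successive shifts are 5, 6, 7, ….
Reversing it on bxpbn: b−5=w, x−6=r, p−7=i, b−8=t, n−9=e.

write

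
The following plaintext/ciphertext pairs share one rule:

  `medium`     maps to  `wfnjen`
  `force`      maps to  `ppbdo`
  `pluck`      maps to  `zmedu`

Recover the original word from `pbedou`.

faucet

Shifts by position in medium: pos 0: m→w (+10), pos 1: e→f (+1), pos 2: d→n (+10), pos 3: i→j (+1) — repeating every 2. It's a Vigenère-style cipher with numeric key [10,1]: position i shifts by key[i mod 2].
Undoing it on pbedou: p−10=f, b−1=a, e−10=u, d−1=c, o−10=e, u−1=t.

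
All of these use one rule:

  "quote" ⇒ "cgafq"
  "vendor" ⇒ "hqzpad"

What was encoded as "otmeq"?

chase

Every letter moves 12 places later in the alphabet, wrapping around z→a.
Decoding otmeq: o−12=c, t−12=h, m−12=a, e−12=s, q−12=e.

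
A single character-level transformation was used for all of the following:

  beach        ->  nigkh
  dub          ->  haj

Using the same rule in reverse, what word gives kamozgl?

The word is reversed, then every letter is shifted forward by 6.
Undoing it on kamozgl: shift back: k−6=e, a−6=u, m−6=g, o−6=i, z−6=t, g−6=a, l−6=f → eugitaf; then reverse → fatigue.

fatigue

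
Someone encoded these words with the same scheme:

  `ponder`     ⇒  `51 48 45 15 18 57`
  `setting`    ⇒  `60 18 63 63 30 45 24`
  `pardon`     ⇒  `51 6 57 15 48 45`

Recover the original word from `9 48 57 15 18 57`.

p(#16)→51 and o(#15)→48: differences scale by 3, so n = 3·pos + 3. With a=1..z=26, the number is 3·pos + 3.
Decoding 9 48 57 15 18 57: 9→(9−3)÷3=2=b, 48→(48−3)÷3=15=o, 57→(57−3)÷3=18=r, 15→(15−3)÷3=4=d, 18→(18−3)÷3=5=e, 57→(57−3)÷3=18=r.

border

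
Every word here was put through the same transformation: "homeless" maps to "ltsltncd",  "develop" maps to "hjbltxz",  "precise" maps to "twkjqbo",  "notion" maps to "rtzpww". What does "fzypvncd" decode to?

business

In homeless: h→l is +4, o→t is +5, m→s is +6, e→l is +7 — the shift increases by 1 each position. Letter i (0-indexed) is shifted by i+4, so successive shifts are 4, 5, 6, ….
Reversing it on fzypvncd: f−4=b, z−5=u, y−6=s, p−7=i, v−8=n, n−9=e, c−10=s, d−11=s.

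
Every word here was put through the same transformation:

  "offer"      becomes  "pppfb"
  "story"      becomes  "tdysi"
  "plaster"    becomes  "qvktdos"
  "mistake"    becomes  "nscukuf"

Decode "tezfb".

super

Shifts by position in offer: pos 0: o→p (+1), pos 1: f→p (+10), pos 2: f→p (+10), pos 3: e→f (+1), pos 4: r→b (+10) — repeating every 3. The shifts repeat in a cycle of length 3: positions 0,1,… shift by +1, +10, +10, then the pattern repeats.
Decoding tezfb: t−1=s, e−10=u, z−10=p, f−1=e, b−10=r.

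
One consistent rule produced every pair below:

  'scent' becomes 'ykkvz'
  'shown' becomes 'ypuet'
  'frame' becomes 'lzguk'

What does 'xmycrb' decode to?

Shifts by position in scent: pos 0: s→y (+6), pos 1: c→k (+8), pos 2: e→k (+6), pos 3: n→v (+8) — repeating every 2. It's a Vigenère-style cipher with numeric key [6,8]: position i shifts by key[i mod 2].
Reversing it on xmycrb: x−6=r, m−8=e, y−6=s, c−8=u, r−6=l, b−8=t.

result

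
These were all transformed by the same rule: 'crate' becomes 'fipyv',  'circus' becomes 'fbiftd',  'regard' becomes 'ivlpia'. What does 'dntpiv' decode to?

This is an affine cipher: with a=0,…,z=25, each position x becomes (21x+15) mod 26.
Decoding dntpiv: d(3)→5·(3−15)≡18=s; n(13)→5·(13−15)≡16=q; t(19)→5·(19−15)≡20=u; p(15)→5·(15−15)≡0=a; i(8)→5·(8−15)≡17=r; v(21)→5·(21−15)≡4=e (all mod 26).

square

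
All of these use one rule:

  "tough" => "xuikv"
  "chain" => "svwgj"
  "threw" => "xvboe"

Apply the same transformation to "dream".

t(19)→x(23) and o(14)→u(20) fit y≡11x+22 (mod 26); the inverse of 11 mod 26 is 19. This is an affine cipher: with a=0,…,z=25, each position x becomes (11x+22) mod 26.
For dream: d(3)→11·3+22≡3=d; r(17)→11·17+22≡1=b; e(4)→11·4+22≡14=o; a(0)→11·0+22≡22=w; m(12)→11·12+22≡24=y (all mod 26).

dbowy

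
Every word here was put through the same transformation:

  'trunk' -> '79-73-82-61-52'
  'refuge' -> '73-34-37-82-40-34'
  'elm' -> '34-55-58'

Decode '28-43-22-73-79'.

t(#20)→79 and r(#18)→73: differences scale by 3, so n = 3·pos + 19. The formula is n = 3×(alphabet index, a=1) + 19.
Reversing it on 28-43-22-73-79: 28→(28−19)÷3=3=c, 43→(43−19)÷3=8=h, 22→(22−19)÷3=1=a, 73→(73−19)÷3=18=r, 79→(79−19)÷3=20=t.

chart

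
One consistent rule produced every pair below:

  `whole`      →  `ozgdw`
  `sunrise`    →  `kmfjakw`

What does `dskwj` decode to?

It's a constant shift of +18 (ROT18).
Undoing it on dskwj: d−18=l, s−18=a, k−18=s, w−18=e, j−18=r.

laser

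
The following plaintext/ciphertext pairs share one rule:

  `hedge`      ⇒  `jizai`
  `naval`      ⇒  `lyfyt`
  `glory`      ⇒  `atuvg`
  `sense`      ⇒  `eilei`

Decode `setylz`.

island

h(7)→j(9) and e(4)→i(8) fit y≡9x+24 (mod 26); the inverse of 9 mod 26 is 3. This is an affine cipher: with a=0,…,z=25, each position x becomes (9x+24) mod 26.
Undoing it on setylz: s(18)→3·(18−24)≡8=i; e(4)→3·(4−24)≡18=s; t(19)→3·(19−24)≡11=l; y(24)→3·(24−24)≡0=a; l(11)→3·(11−24)≡13=n; z(25)→3·(25−24)≡3=d (all mod 26).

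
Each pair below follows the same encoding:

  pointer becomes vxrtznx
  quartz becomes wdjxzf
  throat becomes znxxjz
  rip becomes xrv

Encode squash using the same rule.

ywdjyn

The shift depends on letter class: consonant p→v is +6, but vowel o→x is +9. Two shifts are in play — +9 for a/e/i/o/u, +6 for every other letter.
On squash: s(cons)+6=y, q(cons)+6=w, u(vowel)+9=d, a(vowel)+9=j, s(cons)+6=y, h(cons)+6=n.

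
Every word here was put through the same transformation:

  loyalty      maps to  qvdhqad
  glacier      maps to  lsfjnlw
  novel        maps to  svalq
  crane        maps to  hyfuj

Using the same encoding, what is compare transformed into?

Shifts by position in loyalty: pos 0: l→q (+5), pos 1: o→v (+7), pos 2: y→d (+5), pos 3: a→h (+7) — repeating every 2. A repeating key of period 2 is used — shifts +5, +7 over and over.
Applying it to compare: c+5=h, o+7=v, m+5=r, p+7=w, a+5=f, r+7=y, e+5=j.

hvrwfyj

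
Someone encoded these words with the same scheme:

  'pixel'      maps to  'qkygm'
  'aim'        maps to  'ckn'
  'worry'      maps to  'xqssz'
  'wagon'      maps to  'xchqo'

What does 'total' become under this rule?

The shift depends on letter class: consonant p→q is +1, but vowel i→k is +2. The rule splits by letter class: vowels +2, consonants +1.
On total: t(cons)+1=u, o(vowel)+2=q, t(cons)+1=u, a(vowel)+2=c, l(cons)+1=m.

uqucm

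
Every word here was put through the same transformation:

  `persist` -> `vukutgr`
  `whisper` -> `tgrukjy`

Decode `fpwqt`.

round

The output letters match the input read backwards, each shifted +2: persist reversed is tsisrep. Read the word backwards and shift each letter +2.
Reversing it on fpwqt: shift back: f−2=d, p−2=n, w−2=u, q−2=o, t−2=r → dnuor; then reverse → round.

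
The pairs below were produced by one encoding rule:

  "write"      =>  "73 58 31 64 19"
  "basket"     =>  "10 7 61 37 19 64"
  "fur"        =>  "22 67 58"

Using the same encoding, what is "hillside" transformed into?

w(#23)→73 and r(#18)→58: differences scale by 3, so n = 3·pos + 4. With a=1..z=26, the number is 3·pos + 4.
On hillside: h=8→28, i=9→31, l=12→40, l=12→40, s=19→61, i=9→31, d=4→16, e=5→19.

28 31 40 40 61 31 16 19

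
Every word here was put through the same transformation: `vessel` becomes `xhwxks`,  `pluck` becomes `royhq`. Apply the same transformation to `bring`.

dumsm

Each letter shifts forward by (position + 2), i.e. 2, 3, 4, … — the shift grows by one for each successive letter.
On bring: b+2=d, r+3=u, i+4=m, n+5=s, g+6=m.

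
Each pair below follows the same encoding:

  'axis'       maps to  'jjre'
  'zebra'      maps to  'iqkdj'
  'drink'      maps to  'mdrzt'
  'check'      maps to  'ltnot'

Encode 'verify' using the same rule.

eqauok

Shifts by position in axis: pos 0: a→j (+9), pos 1: x→j (+12), pos 2: i→r (+9), pos 3: s→e (+12) — repeating every 2. The shifts repeat in a cycle of length 2: positions 0,1,… shift by +9, +12, then the pattern repeats.
On verify: v+9=e, e+12=q, r+9=a, i+12=u, f+9=o, y+12=k.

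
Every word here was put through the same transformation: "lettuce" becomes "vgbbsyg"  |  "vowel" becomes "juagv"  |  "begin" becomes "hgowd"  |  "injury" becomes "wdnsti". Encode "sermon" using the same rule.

This is an affine cipher: with a=0,…,z=25, each position x becomes (17x+16) mod 26.
On sermon: s(18)→17·18+16≡10=k; e(4)→17·4+16≡6=g; r(17)→17·17+16≡19=t; m(12)→17·12+16≡12=m; o(14)→17·14+16≡20=u; n(13)→17·13+16≡3=d (all mod 26).

kgtmud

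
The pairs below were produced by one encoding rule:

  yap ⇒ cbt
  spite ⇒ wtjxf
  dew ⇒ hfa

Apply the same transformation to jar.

nbv

The shift depends on letter class: consonant y→c is +4, but vowel a→b is +1. Vowels shift forward by 1 and consonants shift forward by 4.
Applying it to jar: j(cons)+4=n, a(vowel)+1=b, r(cons)+4=v.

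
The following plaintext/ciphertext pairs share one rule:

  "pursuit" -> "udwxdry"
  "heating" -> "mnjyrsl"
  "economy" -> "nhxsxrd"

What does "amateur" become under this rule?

jrjyndw

The shift depends on letter class: consonant p→u is +5, but vowel u→d is +9. Vowels shift forward by 9 and consonants shift forward by 5.
Applying it to amateur: a(vowel)+9=j, m(cons)+5=r, a(vowel)+9=j, t(cons)+5=y, e(vowel)+9=n, u(vowel)+9=d, r(cons)+5=w.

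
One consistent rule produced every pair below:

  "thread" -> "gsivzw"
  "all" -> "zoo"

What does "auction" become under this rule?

This is the alphabet-reversal cipher (Atbash): a becomes z, b becomes y, etc.
For auction: a↔z, u↔f, c↔x, t↔g, i↔r, o↔l, n↔m.

zfxgrlm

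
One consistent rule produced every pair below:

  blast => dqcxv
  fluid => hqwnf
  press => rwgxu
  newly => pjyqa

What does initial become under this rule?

Shifts by position in blast: pos 0: b→d (+2), pos 1: l→q (+5), pos 2: a→c (+2), pos 3: s→x (+5) — repeating every 2. It's a Vigenère-style cipher with numeric key [2,5]: position i shifts by key[i mod 2].
On initial: i+2=k, n+5=s, i+2=k, t+5=y, i+2=k, a+5=f, l+2=n.

kskykfn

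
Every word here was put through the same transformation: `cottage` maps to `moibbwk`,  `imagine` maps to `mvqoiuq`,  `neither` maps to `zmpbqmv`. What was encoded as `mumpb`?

The output letters match the input read backwards, each shifted +8: cottage reversed is egattoc. Read the word backwards and shift each letter +8.
Decoding mumpb: shift back: m−8=e, u−8=m, m−8=e, p−8=h, b−8=t → emeht; then reverse → theme.

theme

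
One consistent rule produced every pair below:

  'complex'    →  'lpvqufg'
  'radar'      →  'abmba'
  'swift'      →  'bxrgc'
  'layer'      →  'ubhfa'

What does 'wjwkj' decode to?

ninja

Shifts by position in complex: pos 0: c→l (+9), pos 1: o→p (+1), pos 2: m→v (+9), pos 3: p→q (+1) — repeating every 2. A repeating key of period 2 is used — shifts +9, +1 over and over.
Undoing it on wjwkj: w−9=n, j−1=i, w−9=n, k−1=j, j−9=a.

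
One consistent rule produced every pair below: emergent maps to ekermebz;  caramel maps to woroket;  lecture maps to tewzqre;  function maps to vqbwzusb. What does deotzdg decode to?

healthy

Each letter's alphabet position (a=0..z=25) is mapped through 17·x+14 mod 26 — an affine cipher.
Undoing it on deotzdg: d(3)→23·(3−14)≡7=h; e(4)→23·(4−14)≡4=e; o(14)→23·(14−14)≡0=a; t(19)→23·(19−14)≡11=l; z(25)→23·(25−14)≡19=t; d(3)→23·(3−14)≡7=h; g(6)→23·(6−14)≡24=y (all mod 26).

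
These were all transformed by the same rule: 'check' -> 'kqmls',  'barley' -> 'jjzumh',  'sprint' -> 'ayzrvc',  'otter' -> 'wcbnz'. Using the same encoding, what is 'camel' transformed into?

kjunt

It's a Vigenère-style cipher with numeric key [8,9]: position i shifts by key[i mod 2].
Applying it to camel: c+8=k, a+9=j, m+8=u, e+9=n, l+8=t.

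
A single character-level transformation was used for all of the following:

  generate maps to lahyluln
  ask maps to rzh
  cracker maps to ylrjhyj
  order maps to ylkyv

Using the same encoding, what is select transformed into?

ajlslz

Two steps: reverse the string, then apply a Caesar shift of +7.
On select: reverse → tceles; then shift: t+7=a, c+7=j, e+7=l, l+7=s, e+7=l, s+7=z.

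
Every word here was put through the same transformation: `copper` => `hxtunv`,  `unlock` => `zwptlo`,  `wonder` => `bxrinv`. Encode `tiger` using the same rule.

Shifts by position in copper: pos 0: c→h (+5), pos 1: o→x (+9), pos 2: p→t (+4), pos 3: p→u (+5), pos 4: e→n (+9), pos 5: r→v (+4) — repeating every 3. The shifts repeat in a cycle of length 3: positions 0,1,… shift by +5, +9, +4, then the pattern repeats.
For tiger: t+5=y, i+9=r, g+4=k, e+5=j, r+9=a.

yrkja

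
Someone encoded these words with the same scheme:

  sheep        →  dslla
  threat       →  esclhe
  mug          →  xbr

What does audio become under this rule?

hbopv

The shift depends on letter class: consonant s→d is +11, but vowel e→l is +7. Two shifts are in play — +7 for a/e/i/o/u, +11 for every other letter.
Applying it to audio: a(vowel)+7=h, u(vowel)+7=b, d(cons)+11=o, i(vowel)+7=p, o(vowel)+7=v.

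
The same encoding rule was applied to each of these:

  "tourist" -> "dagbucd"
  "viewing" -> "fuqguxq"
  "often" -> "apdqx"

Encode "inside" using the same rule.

The shift depends on letter class: consonant t→d is +10, but vowel o→a is +12. Two shifts are in play — +12 for a/e/i/o/u, +10 for every other letter.
Applying it to inside: i(vowel)+12=u, n(cons)+10=x, s(cons)+10=c, i(vowel)+12=u, d(cons)+10=n, e(vowel)+12=q.

uxcunq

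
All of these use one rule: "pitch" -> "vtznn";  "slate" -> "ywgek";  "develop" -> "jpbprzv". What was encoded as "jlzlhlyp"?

Shifts by position in pitch: pos 0: p→v (+6), pos 1: i→t (+11), pos 2: t→z (+6), pos 3: c→n (+11) — repeating every 2. A repeating key of period 2 is used — shifts +6, +11 over and over.
Reversing it on jlzlhlyp: j−6=d, l−11=a, z−6=t, l−11=a, h−6=b, l−11=a, y−6=s, p−11=e.

database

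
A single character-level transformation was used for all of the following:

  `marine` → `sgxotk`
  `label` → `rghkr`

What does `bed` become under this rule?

Compare letters: m→s is +6, a→g is +6, r→x is +6 — a constant shift. Each letter is shifted forward by 6 in the alphabet (a Caesar shift of +6).
For bed: b+6=h, e+6=k, d+6=j.

hkj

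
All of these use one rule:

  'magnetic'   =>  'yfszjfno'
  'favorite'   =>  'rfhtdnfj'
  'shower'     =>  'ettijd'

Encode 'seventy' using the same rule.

The shift depends on letter class: consonant m→y is +12, but vowel a→f is +5. Two shifts are in play — +5 for a/e/i/o/u, +12 for every other letter.
For seventy: s(cons)+12=e, e(vowel)+5=j, v(cons)+12=h, e(vowel)+5=j, n(cons)+12=z, t(cons)+12=f, y(cons)+12=k.

ejhjzfk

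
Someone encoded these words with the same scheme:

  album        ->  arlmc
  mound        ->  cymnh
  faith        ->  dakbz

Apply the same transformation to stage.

a(0)→a(0) and l(11)→r(17) fit y≡11x+0 (mod 26); the inverse of 11 mod 26 is 19. This is an affine cipher: with a=0,…,z=25, each position x becomes (11x+0) mod 26.
On stage: s(18)→11·18+0≡16=q; t(19)→11·19+0≡1=b; a(0)→11·0+0≡0=a; g(6)→11·6+0≡14=o; e(4)→11·4+0≡18=s (all mod 26).

qbaos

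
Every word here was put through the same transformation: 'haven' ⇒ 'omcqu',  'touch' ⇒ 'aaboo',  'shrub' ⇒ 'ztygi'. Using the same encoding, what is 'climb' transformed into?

jxpyi

Shifts by position in haven: pos 0: h→o (+7), pos 1: a→m (+12), pos 2: v→c (+7), pos 3: e→q (+12) — repeating every 2. It's a Vigenère-style cipher with numeric key [7,12]: position i shifts by key[i mod 2].
Applying it to climb: c+7=j, l+12=x, i+7=p, m+12=y, b+7=i.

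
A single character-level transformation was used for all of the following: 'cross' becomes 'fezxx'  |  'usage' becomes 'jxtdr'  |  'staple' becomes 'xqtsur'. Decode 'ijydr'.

Treating letters as 0–25, the rule is x ↦ 19x + 19 (mod 26).
Undoing it on ijydr: i(8)→11·(8−19)≡9=j; j(9)→11·(9−19)≡20=u; y(24)→11·(24−19)≡3=d; d(3)→11·(3−19)≡6=g; r(17)→11·(17−19)≡4=e (all mod 26).

judge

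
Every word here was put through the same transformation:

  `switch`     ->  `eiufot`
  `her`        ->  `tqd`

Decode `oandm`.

cobra

Compare letters: s→e is +12, w→i is +12, i→u is +12 — a constant shift. Each letter is shifted forward by 12 in the alphabet (a Caesar shift of +12).
Undoing it on oandm: o−12=c, a−12=o, n−12=b, d−12=r, m−12=a.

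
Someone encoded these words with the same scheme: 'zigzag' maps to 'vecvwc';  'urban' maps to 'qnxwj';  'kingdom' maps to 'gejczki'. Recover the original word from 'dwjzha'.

This is a Caesar cipher with shift 22.
Decoding dwjzha: d−22=h, w−22=a, j−22=n, z−22=d, h−22=l, a−22=e.

handle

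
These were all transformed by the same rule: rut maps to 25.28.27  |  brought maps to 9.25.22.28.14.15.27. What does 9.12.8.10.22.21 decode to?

r is letter #18 and maps to 25: an offset of 7. Letters become their 1-based position plus 7 (so a→8, b→9, …).
Undoing it on 9.12.8.10.22.21: 9→(9−7)÷1=2=b, 12→(12−7)÷1=5=e, 8→(8−7)÷1=1=a, 10→(10−7)÷1=3=c, 22→(22−7)÷1=15=o, 21→(21−7)÷1=14=n.

beacon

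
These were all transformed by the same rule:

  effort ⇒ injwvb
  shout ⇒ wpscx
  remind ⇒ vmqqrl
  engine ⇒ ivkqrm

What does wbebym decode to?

statue

Shifts by position in effort: pos 0: e→i (+4), pos 1: f→n (+8), pos 2: f→j (+4), pos 3: o→w (+8) — repeating every 2. It's a Vigenère-style cipher with numeric key [4,8]: position i shifts by key[i mod 2].
Reversing it on wbebym: w−4=s, b−8=t, e−4=a, b−8=t, y−4=u, m−8=e.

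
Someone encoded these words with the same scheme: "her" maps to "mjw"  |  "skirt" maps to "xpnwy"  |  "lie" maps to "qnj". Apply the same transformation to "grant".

lwfsy

Compare letters: h→m is +5, e→j is +5, r→w is +5 — a constant shift. It's a constant shift of +5 (ROT5).
Applying it to grant: g+5=l, r+5=w, a+5=f, n+5=s, t+5=y.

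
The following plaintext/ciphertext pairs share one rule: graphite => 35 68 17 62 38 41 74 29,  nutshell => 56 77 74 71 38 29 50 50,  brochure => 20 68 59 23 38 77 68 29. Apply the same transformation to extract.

g(#7)→35 and r(#18)→68: differences scale by 3, so n = 3·pos + 14. Each letter becomes 3×(its alphabet position, a=1..z=26) + 14.
For extract: e=5→29, x=24→86, t=20→74, r=18→68, a=1→17, c=3→23, t=20→74.

29 86 74 68 17 23 74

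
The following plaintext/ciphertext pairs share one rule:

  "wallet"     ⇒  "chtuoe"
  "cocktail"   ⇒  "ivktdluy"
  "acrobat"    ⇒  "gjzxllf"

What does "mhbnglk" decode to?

gateway

In wallet: w→c is +6, a→h is +7, l→t is +8, l→u is +9 — the shift increases by 1 each position. Each letter shifts forward by (position + 6), i.e. 6, 7, 8, … — the shift grows by one for each successive letter.
Reversing it on mhbnglk: m−6=g, h−7=a, b−8=t, n−9=e, g−10=w, l−11=a, k−12=y.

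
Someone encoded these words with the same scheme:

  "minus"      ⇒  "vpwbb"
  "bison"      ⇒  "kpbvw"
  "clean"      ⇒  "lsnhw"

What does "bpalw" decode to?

Shifts by position in minus: pos 0: m→v (+9), pos 1: i→p (+7), pos 2: n→w (+9), pos 3: u→b (+7) — repeating every 2. The shifts repeat in a cycle of length 2: positions 0,1,… shift by +9, +7, then the pattern repeats.
Reversing it on bpalw: b−9=s, p−7=i, a−9=r, l−7=e, w−9=n.

siren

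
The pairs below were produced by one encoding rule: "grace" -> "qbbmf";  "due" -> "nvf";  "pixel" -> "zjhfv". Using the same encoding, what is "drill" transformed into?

The shift depends on letter class: consonant g→q is +10, but vowel a→b is +1. Two shifts are in play — +1 for a/e/i/o/u, +10 for every other letter.
Applying it to drill: d(cons)+10=n, r(cons)+10=b, i(vowel)+1=j, l(cons)+10=v, l(cons)+10=v.

nbjvv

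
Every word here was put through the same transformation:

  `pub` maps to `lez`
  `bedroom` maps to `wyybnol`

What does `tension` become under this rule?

The output letters match the input read backwards, each shifted +10: pub reversed is bup. Two steps: reverse the string, then apply a Caesar shift of +10.
For tension: reverse → noisnet; then shift: n+10=x, o+10=y, i+10=s, s+10=c, n+10=x, e+10=o, t+10=d.

xyscxod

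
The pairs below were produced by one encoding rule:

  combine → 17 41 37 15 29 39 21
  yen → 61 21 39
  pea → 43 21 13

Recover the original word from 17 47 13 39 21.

c(#3)→17 and o(#15)→41: differences scale by 2, so n = 2·pos + 11. With a=1..z=26, the number is 2·pos + 11.
Undoing it on 17 47 13 39 21: 17→(17−11)÷2=3=c, 47→(47−11)÷2=18=r, 13→(13−11)÷2=1=a, 39→(39−11)÷2=14=n, 21→(21−11)÷2=5=e.

crane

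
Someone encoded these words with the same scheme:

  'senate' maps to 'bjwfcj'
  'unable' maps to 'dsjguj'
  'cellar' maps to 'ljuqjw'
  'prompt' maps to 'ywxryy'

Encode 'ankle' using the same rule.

jstqn

Shifts by position in senate: pos 0: s→b (+9), pos 1: e→j (+5), pos 2: n→w (+9), pos 3: a→f (+5) — repeating every 2. A repeating key of period 2 is used — shifts +9, +5 over and over.
For ankle: a+9=j, n+5=s, k+9=t, l+5=q, e+9=n.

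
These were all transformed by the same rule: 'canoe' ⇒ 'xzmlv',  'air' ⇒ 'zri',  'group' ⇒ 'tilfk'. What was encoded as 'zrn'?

aim

Letters are reflected about the middle of the alphabet (position → 25−position): Atbash.
Undoing it on zrn: z↔a, r↔i, n↔m.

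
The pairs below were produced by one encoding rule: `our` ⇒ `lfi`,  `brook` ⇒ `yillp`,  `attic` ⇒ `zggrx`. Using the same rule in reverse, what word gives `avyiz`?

zebra

Each pair mirrors across the alphabet (o↔l, u↔f, r↔i): positions sum to 25. This is the alphabet-reversal cipher (Atbash): a becomes z, b becomes y, etc.
Reversing it on avyiz: a↔z, v↔e, y↔b, i↔r, z↔a.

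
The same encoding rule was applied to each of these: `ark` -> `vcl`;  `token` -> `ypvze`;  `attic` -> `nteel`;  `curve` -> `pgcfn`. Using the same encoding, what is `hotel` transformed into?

Read the word backwards and shift each letter +11.
For hotel: reverse → letoh; then shift: l+11=w, e+11=p, t+11=e, o+11=z, h+11=s.

wpezs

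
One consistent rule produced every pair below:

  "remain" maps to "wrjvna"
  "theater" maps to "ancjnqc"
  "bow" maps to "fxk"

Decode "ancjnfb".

The output letters match the input read backwards, each shifted +9: remain reversed is niamer. The word is reversed, then every letter is shifted forward by 9.
Decoding ancjnfb: shift back: a−9=r, n−9=e, c−9=t, j−9=a, n−9=e, f−9=w, b−9=s → retaews; then reverse → sweater.

sweater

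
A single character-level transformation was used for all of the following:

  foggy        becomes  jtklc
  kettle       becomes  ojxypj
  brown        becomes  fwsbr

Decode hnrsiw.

A repeating key of period 2 is used — shifts +4, +5 over and over.
Undoing it on hnrsiw: h−4=d, n−5=i, r−4=n, s−5=n, i−4=e, w−5=r.

dinner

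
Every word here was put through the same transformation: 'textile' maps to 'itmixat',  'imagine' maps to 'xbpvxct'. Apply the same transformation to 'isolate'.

xhdapit

Compare letters: t→i is +15, e→t is +15, x→m is +15 — a constant shift. It's a constant shift of +15 (ROT15).
Applying it to isolate: i+15=x, s+15=h, o+15=d, l+15=a, a+15=p, t+15=i, e+15=t.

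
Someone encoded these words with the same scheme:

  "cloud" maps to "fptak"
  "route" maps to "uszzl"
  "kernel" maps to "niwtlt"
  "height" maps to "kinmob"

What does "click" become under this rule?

In cloud: c→f is +3, l→p is +4, o→t is +5, u→a is +6 — the shift increases by 1 each position. Letter i (0-indexed) is shifted by i+3, so successive shifts are 3, 4, 5, ….
On click: c+3=f, l+4=p, i+5=n, c+6=i, k+7=r.

fpnir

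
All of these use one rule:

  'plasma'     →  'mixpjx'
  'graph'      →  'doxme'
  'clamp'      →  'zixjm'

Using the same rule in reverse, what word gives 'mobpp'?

press

Every letter moves 23 places later in the alphabet, wrapping around z→a.
Decoding mobpp: m−23=p, o−23=r, b−23=e, p−23=s, p−23=s.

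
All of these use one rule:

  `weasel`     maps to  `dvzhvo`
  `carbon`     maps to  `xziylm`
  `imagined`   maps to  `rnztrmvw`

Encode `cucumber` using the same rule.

xfxfnyvi

Each pair mirrors across the alphabet (w↔d, e↔v, a↔z): positions sum to 25. This is the alphabet-reversal cipher (Atbash): a becomes z, b becomes y, etc.
Applying it to cucumber: c↔x, u↔f, c↔x, u↔f, m↔n, b↔y, e↔v, r↔i.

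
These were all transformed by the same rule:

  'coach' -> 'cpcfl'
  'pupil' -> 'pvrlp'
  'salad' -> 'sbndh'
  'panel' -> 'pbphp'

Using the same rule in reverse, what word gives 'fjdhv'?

fiber

Letter i (0-indexed) is shifted by i+0, so successive shifts are 0, 1, 2, ….
Undoing it on fjdhv: f−0=f, j−1=i, d−2=b, h−3=e, v−4=r.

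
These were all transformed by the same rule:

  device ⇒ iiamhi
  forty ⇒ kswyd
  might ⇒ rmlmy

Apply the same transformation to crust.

hwyxy

The shift depends on letter class: consonant d→i is +5, but vowel e→i is +4. The rule splits by letter class: vowels +4, consonants +5.
Applying it to crust: c(cons)+5=h, r(cons)+5=w, u(vowel)+4=y, s(cons)+5=x, t(cons)+5=y.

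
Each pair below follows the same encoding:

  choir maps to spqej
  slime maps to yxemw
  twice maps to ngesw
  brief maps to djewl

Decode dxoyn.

Treating letters as 0–25, the rule is x ↦ 15x + 14 (mod 26).
Undoing it on dxoyn: d(3)→7·(3−14)≡1=b; x(23)→7·(23−14)≡11=l; o(14)→7·(14−14)≡0=a; y(24)→7·(24−14)≡18=s; n(13)→7·(13−14)≡19=t (all mod 26).

blast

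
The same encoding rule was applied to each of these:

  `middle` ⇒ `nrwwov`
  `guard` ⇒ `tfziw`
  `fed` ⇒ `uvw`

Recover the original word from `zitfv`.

argue

Each pair mirrors across the alphabet (m↔n, i↔r, d↔w): positions sum to 25. Letters are reflected about the middle of the alphabet (position → 25−position): Atbash.
Reversing it on zitfv: z↔a, i↔r, t↔g, f↔u, v↔e.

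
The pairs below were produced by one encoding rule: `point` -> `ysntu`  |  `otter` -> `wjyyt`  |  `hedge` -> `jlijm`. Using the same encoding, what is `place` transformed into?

jhfqu

The output letters match the input read backwards, each shifted +5: point reversed is tniop. The word is reversed, then every letter is shifted forward by 5.
For place: reverse → ecalp; then shift: e+5=j, c+5=h, a+5=f, l+5=q, p+5=u.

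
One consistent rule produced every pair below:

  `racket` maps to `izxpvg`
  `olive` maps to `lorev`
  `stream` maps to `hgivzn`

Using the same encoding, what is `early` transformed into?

Each letter is replaced by its mirror in the alphabet: a↔z, b↔y, c↔x, and so on (the Atbash cipher).
On early: e↔v, a↔z, r↔i, l↔o, y↔b.

vziob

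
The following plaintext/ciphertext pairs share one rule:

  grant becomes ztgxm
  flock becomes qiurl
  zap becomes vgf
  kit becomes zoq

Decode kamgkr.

league

The output letters match the input read backwards, each shifted +6: grant reversed is tnarg. Read the word backwards and shift each letter +6.
Undoing it on kamgkr: shift back: k−6=e, a−6=u, m−6=g, g−6=a, k−6=e, r−6=l → eugael; then reverse → league.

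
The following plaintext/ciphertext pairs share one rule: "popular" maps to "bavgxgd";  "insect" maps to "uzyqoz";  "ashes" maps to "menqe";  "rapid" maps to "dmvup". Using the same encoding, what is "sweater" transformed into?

Shifts by position in popular: pos 0: p→b (+12), pos 1: o→a (+12), pos 2: p→v (+6), pos 3: u→g (+12), pos 4: l→x (+12), pos 5: a→g (+6) — repeating every 3. It's a Vigenère-style cipher with numeric key [12,12,6]: position i shifts by key[i mod 3].
For sweater: s+12=e, w+12=i, e+6=k, a+12=m, t+12=f, e+6=k, r+12=d.

eikmfkd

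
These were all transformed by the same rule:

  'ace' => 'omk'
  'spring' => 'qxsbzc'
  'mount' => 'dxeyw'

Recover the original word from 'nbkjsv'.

lizard

The word is reversed, then every letter is shifted forward by 10.
Decoding nbkjsv: shift back: n−10=d, b−10=r, k−10=a, j−10=z, s−10=i, v−10=l → drazil; then reverse → lizard.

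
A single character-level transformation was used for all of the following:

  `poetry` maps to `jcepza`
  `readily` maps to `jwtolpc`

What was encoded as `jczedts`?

history

Two steps: reverse the string, then apply a Caesar shift of +11.
Undoing it on jczedts: shift back: j−11=y, c−11=r, z−11=o, e−11=t, d−11=s, t−11=i, s−11=h → yrotsih; then reverse → history.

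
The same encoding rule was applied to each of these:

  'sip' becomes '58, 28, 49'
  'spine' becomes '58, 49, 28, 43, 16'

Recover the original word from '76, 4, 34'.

The formula is n = 3×(alphabet index, a=1) + 1.
Reversing it on 76, 4, 34: 76→(76−1)÷3=25=y, 4→(4−1)÷3=1=a, 34→(34−1)÷3=11=k.

yak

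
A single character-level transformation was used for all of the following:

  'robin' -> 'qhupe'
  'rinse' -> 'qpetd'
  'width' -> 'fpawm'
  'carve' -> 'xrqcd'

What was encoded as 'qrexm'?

ranch

r(17)→q(16) and o(14)→h(7) fit y≡3x+17 (mod 26); the inverse of 3 mod 26 is 9. Treating letters as 0–25, the rule is x ↦ 3x + 17 (mod 26).
Undoing it on qrexm: q(16)→9·(16−17)≡17=r; r(17)→9·(17−17)≡0=a; e(4)→9·(4−17)≡13=n; x(23)→9·(23−17)≡2=c; m(12)→9·(12−17)≡7=h (all mod 26).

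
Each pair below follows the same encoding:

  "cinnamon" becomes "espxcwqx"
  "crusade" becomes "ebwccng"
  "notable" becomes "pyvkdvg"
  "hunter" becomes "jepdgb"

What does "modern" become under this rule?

oyfotx

A repeating key of period 2 is used — shifts +2, +10 over and over.
On modern: m+2=o, o+10=y, d+2=f, e+10=o, r+2=t, n+10=x.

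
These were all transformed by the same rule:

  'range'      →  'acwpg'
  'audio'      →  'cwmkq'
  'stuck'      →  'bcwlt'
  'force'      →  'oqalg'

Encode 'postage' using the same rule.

The shift depends on letter class: consonant r→a is +9, but vowel a→c is +2. The rule splits by letter class: vowels +2, consonants +9.
For postage: p(cons)+9=y, o(vowel)+2=q, s(cons)+9=b, t(cons)+9=c, a(vowel)+2=c, g(cons)+9=p, e(vowel)+2=g.

yqbccpg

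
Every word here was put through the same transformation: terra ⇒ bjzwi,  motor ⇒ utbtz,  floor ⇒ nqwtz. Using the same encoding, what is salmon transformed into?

aftrws

Shifts by position in terra: pos 0: t→b (+8), pos 1: e→j (+5), pos 2: r→z (+8), pos 3: r→w (+5) — repeating every 2. It's a Vigenère-style cipher with numeric key [8,5]: position i shifts by key[i mod 2].
On salmon: s+8=a, a+5=f, l+8=t, m+5=r, o+8=w, n+5=s.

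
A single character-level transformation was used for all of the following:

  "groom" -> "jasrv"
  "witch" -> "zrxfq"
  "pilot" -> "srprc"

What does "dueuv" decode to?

Shifts by position in groom: pos 0: g→j (+3), pos 1: r→a (+9), pos 2: o→s (+4), pos 3: o→r (+3), pos 4: m→v (+9) — repeating every 3. It's a Vigenère-style cipher with numeric key [3,9,4]: position i shifts by key[i mod 3].
Reversing it on dueuv: d−3=a, u−9=l, e−4=a, u−3=r, v−9=m.

alarm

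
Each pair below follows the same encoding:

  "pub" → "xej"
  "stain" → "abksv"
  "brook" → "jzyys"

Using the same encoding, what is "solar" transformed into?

aytkz

The shift depends on letter class: consonant p→x is +8, but vowel u→e is +10. Two shifts are in play — +10 for a/e/i/o/u, +8 for every other letter.
For solar: s(cons)+8=a, o(vowel)+10=y, l(cons)+8=t, a(vowel)+10=k, r(cons)+8=z.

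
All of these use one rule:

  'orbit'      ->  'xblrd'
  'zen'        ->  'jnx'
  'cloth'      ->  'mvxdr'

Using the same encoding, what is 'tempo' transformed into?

dnwzx

Vowels shift forward by 9 and consonants shift forward by 10.
On tempo: t(cons)+10=d, e(vowel)+9=n, m(cons)+10=w, p(cons)+10=z, o(vowel)+9=x.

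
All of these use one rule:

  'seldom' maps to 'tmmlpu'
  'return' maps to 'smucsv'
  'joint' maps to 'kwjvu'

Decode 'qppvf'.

Shifts by position in seldom: pos 0: s→t (+1), pos 1: e→m (+8), pos 2: l→m (+1), pos 3: d→l (+8) — repeating every 2. The shifts repeat in a cycle of length 2: positions 0,1,… shift by +1, +8, then the pattern repeats.
Reversing it on qppvf: q−1=p, p−8=h, p−1=o, v−8=n, f−1=e.

phone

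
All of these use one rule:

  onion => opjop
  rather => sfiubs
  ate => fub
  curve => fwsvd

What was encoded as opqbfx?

The output letters match the input read backwards, each shifted +1: onion reversed is noino. The word is reversed, then every letter is shifted forward by 1.
Undoing it on opqbfx: shift back: o−1=n, p−1=o, q−1=p, b−1=a, f−1=e, x−1=w → nopaew; then reverse → weapon.

weapon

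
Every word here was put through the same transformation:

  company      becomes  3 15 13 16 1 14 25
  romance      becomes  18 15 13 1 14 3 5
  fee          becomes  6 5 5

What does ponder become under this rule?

16 15 14 4 5 18

c is letter #3 and maps to 3: an offset of 0. Each letter is replaced by its alphabet position (a=1, b=2, …, z=26).
For ponder: p=16→16, o=15→15, n=14→14, d=4→4, e=5→5, r=18→18.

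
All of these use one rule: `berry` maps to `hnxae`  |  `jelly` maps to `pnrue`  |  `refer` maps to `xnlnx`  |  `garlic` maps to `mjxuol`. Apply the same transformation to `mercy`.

Shifts by position in berry: pos 0: b→h (+6), pos 1: e→n (+9), pos 2: r→x (+6), pos 3: r→a (+9) — repeating every 2. A repeating key of period 2 is used — shifts +6, +9 over and over.
On mercy: m+6=s, e+9=n, r+6=x, c+9=l, y+6=e.

snxle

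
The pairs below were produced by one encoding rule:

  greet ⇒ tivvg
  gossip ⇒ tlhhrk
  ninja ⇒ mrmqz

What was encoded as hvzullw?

seafood

Letters are reflected about the middle of the alphabet (position → 25−position): Atbash.
Decoding hvzullw: h↔s, v↔e, z↔a, u↔f, l↔o, l↔o, w↔d.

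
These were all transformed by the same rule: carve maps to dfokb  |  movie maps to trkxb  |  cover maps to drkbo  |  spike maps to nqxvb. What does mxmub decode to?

c(2)→d(3) and a(0)→f(5) fit y≡25x+5 (mod 26); the inverse of 25 mod 26 is 25. Each letter's alphabet position (a=0..z=25) is mapped through 25·x+5 mod 26 — an affine cipher.
Reversing it on mxmub: m(12)→25·(12−5)≡19=t; x(23)→25·(23−5)≡8=i; m(12)→25·(12−5)≡19=t; u(20)→25·(20−5)≡11=l; b(1)→25·(1−5)≡4=e (all mod 26).

title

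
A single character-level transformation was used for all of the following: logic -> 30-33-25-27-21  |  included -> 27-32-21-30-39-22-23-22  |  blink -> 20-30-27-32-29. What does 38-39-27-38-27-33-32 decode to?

tuition

The number is (letter's place in the alphabet, a=1) + 18.
Decoding 38-39-27-38-27-33-32: 38→(38−18)÷1=20=t, 39→(39−18)÷1=21=u, 27→(27−18)÷1=9=i, 38→(38−18)÷1=20=t, 27→(27−18)÷1=9=i, 33→(33−18)÷1=15=o, 32→(32−18)÷1=14=n.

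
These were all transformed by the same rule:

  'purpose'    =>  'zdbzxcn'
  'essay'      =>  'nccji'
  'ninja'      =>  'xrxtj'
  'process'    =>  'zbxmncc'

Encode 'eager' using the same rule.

njqnb

The shift depends on letter class: consonant p→z is +10, but vowel u→d is +9. Vowels shift forward by 9 and consonants shift forward by 10.
Applying it to eager: e(vowel)+9=n, a(vowel)+9=j, g(cons)+10=q, e(vowel)+9=n, r(cons)+10=b.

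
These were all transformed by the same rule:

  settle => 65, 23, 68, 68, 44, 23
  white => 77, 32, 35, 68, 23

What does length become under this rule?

s(#19)→65 and e(#5)→23: differences scale by 3, so n = 3·pos + 8. With a=1..z=26, the number is 3·pos + 8.
Applying it to length: l=12→44, e=5→23, n=14→50, g=7→29, t=20→68, h=8→32.

44, 23, 50, 29, 68, 32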